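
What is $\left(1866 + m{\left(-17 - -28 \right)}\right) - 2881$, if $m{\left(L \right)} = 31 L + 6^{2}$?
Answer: $-638$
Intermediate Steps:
$m{\left(L \right)} = 36 + 31 L$ ($m{\left(L \right)} = 31 L + 36 = 36 + 31 L$)
$\left(1866 + m{\left(-17 - -28 \right)}\right) - 2881 = \left(1866 + \left(36 + 31 \left(-17 - -28\right)\right)\right) - 2881 = \left(1866 + \left(36 + 31 \left(-17 + 28\right)\right)\right) - 2881 = \left(1866 + \left(36 + 31 \cdot 11\right)\right) - 2881 = \left(1866 + \left(36 + 341\right)\right) - 2881 = \left(1866 + 377\right) - 2881 = 2243 - 2881 = -638$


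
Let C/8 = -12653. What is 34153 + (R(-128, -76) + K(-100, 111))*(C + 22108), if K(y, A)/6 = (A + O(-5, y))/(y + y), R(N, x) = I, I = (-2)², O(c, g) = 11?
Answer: 181339/25 ≈ 7253.6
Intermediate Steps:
I = 4
R(N, x) = 4
C = -101224 (C = 8*(-12653) = -101224)
K(y, A) = 3*(11 + A)/y (K(y, A) = 6*((A + 11)/(y + y)) = 6*((11 + A)/((2*y))) = 6*((11 + A)*(1/(2*y))) = 6*((11 + A)/(2*y)) = 3*(11 + A)/y)
34153 + (R(-128, -76) + K(-100, 111))*(C + 22108) = 34153 + (4 + 3*(11 + 111)/(-100))*(-101224 + 22108) = 34153 + (4 + 3*(-1/100)*122)*(-79116) = 34153 + (4 - 183/50)*(-79116) = 34153 + (17/50)*(-79116) = 34153 - 672486/25 = 181339/25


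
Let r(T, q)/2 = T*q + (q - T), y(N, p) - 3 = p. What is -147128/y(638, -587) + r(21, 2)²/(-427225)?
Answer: 341606109/1355975 ≈ 251.93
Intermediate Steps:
y(N, p) = 3 + p
r(T, q) = -2*T + 2*q + 2*T*q (r(T, q) = 2*(T*q + (q - T)) = 2*(q - T + T*q) = -2*T + 2*q + 2*T*q)
-147128/y(638, -587) + r(21, 2)²/(-427225) = -147128/(3 - 587) + (-2*21 + 2*2 + 2*21*2)²/(-427225) = -147128/(-584) + (-42 + 4 + 84)²*(-1/427225) = -147128*(-1/584) + 46²*(-1/427225) = 18391/73 + 2116*(-1/427225) = 18391/73 - 92/18575 = 341606109/1355975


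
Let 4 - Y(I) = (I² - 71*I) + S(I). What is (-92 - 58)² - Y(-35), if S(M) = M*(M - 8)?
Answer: 27711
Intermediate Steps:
S(M) = M*(-8 + M)
Y(I) = 4 - I² + 71*I - I*(-8 + I) (Y(I) = 4 - ((I² - 71*I) + I*(-8 + I)) = 4 - (I² - 71*I + I*(-8 + I)) = 4 + (-I² + 71*I - I*(-8 + I)) = 4 - I² + 71*I - I*(-8 + I))
(-92 - 58)² - Y(-35) = (-92 - 58)² - (4 - 2*(-35)² + 79*(-35)) = (-150)² - (4 - 2*1225 - 2765) = 22500 - (4 - 2450 - 2765) = 22500 - 1*(-5211) = 22500 + 5211 = 27711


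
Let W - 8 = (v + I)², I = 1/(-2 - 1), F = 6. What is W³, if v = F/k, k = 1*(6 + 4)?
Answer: 5988906496/11390625 ≈ 525.78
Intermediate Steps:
k = 10 (k = 1*10 = 10)
v = ⅗ (v = 6/10 = 6*(⅒) = ⅗ ≈ 0.60000)
I = -⅓ (I = 1/(-3) = -⅓ ≈ -0.33333)
W = 1816/225 (W = 8 + (⅗ - ⅓)² = 8 + (4/15)² = 8 + 16/225 = 1816/225 ≈ 8.0711)
W³ = (1816/225)³ = 5988906496/11390625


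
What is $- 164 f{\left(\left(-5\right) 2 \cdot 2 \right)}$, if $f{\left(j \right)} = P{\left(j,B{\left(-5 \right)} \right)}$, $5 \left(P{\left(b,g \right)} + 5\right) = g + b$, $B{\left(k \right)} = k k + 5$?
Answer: $492$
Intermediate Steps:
$B{\left(k \right)} = 5 + k^{2}$ ($B{\left(k \right)} = k^{2} + 5 = 5 + k^{2}$)
$P{\left(b,g \right)} = -5 + \frac{b}{5} + \frac{g}{5}$ ($P{\left(b,g \right)} = -5 + \frac{g + b}{5} = -5 + \frac{b + g}{5} = -5 + \left(\frac{b}{5} + \frac{g}{5}\right) = -5 + \frac{b}{5} + \frac{g}{5}$)
$f{\left(j \right)} = 1 + \frac{j}{5}$ ($f{\left(j \right)} = -5 + \frac{j}{5} + \frac{5 + \left(-5\right)^{2}}{5} = -5 + \frac{j}{5} + \frac{5 + 25}{5} = -5 + \frac{j}{5} + \frac{1}{5} \cdot 30 = -5 + \frac{j}{5} + 6 = 1 + \frac{j}{5}$)
$- 164 f{\left(\left(-5\right) 2 \cdot 2 \right)} = - 164 \left(1 + \frac{\left(-5\right) 2 \cdot 2}{5}\right) = - 164 \left(1 + \frac{\left(-10\right) 2}{5}\right) = - 164 \left(1 + \frac{1}{5} \left(-20\right)\right) = - 164 \left(1 - 4\right) = \left(-164\right) \left(-3\right) = 492$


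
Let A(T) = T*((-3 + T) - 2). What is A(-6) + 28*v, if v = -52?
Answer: -1390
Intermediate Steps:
A(T) = T*(-5 + T)
A(-6) + 28*v = -6*(-5 - 6) + 28*(-52) = -6*(-11) - 1456 = 66 - 1456 = -1390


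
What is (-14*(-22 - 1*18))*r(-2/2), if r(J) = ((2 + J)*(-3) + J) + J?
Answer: -2800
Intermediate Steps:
r(J) = -6 - J (r(J) = ((-6 - 3*J) + J) + J = (-6 - 2*J) + J = -6 - J)
(-14*(-22 - 1*18))*r(-2/2) = (-14*(-22 - 1*18))*(-6 - (-2)/2) = (-14*(-22 - 18))*(-6 - (-2)/2) = (-14*(-40))*(-6 - 1*(-1)) = 560*(-6 + 1) = 560*(-5) = -2800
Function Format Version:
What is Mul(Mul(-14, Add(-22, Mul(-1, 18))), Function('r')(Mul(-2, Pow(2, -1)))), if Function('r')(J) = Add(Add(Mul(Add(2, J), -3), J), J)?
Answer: -2800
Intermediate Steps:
Function('r')(J) = Add(-6, Mul(-1, J)) (Function('r')(J) = Add(Add(Add(-6, Mul(-3, J)), J), J) = Add(Add(-6, Mul(-2, J)), J) = Add(-6, Mul(-1, J)))
Mul(Mul(-14, Add(-22, Mul(-1, 18))), Function('r')(Mul(-2, Pow(2, -1)))) = Mul(Mul(-14, Add(-22, Mul(-1, 18))), Add(-6, Mul(-1, Mul(-2, Pow(2, -1))))) = Mul(Mul(-14, Add(-22, -18)), Add(-6, Mul(-1, Mul(-2, Rational(1, 2))))) = Mul(Mul(-14, -40), Add(-6, Mul(-1, -1))) = Mul(560, Add(-6, 1)) = Mul(560, -5) = -2800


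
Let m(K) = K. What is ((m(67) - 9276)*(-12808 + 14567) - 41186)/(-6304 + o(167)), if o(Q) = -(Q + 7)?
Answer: 16239817/6478 ≈ 2506.9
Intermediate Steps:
o(Q) = -7 - Q (o(Q) = -(7 + Q) = -7 - Q)
((m(67) - 9276)*(-12808 + 14567) - 41186)/(-6304 + o(167)) = ((67 - 9276)*(-12808 + 14567) - 41186)/(-6304 + (-7 - 1*167)) = (-9209*1759 - 41186)/(-6304 + (-7 - 167)) = (-16198631 - 41186)/(-6304 - 174) = -16239817/(-6478) = -16239817*(-1/6478) = 16239817/6478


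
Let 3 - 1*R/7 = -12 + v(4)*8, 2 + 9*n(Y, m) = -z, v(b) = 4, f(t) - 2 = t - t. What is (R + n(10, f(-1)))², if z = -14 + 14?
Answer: 1151329/81 ≈ 14214.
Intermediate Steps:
f(t) = 2 (f(t) = 2 + (t - t) = 2 + 0 = 2)
z = 0
n(Y, m) = -2/9 (n(Y, m) = -2/9 + (-1*0)/9 = -2/9 + (⅑)*0 = -2/9 + 0 = -2/9)
R = -119 (R = 21 - 7*(-12 + 4*8) = 21 - 7*(-12 + 32) = 21 - 7*20 = 21 - 140 = -119)
(R + n(10, f(-1)))² = (-119 - 2/9)² = (-1073/9)² = 1151329/81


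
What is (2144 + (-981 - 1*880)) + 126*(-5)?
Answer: -347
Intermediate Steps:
(2144 + (-981 - 1*880)) + 126*(-5) = (2144 + (-981 - 880)) - 630 = (2144 - 1861) - 630 = 283 - 630 = -347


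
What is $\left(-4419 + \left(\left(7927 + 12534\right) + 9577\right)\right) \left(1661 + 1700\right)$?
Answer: $86105459$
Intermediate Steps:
$\left(-4419 + \left(\left(7927 + 12534\right) + 9577\right)\right) \left(1661 + 1700\right) = \left(-4419 + \left(20461 + 9577\right)\right) 3361 = \left(-4419 + 30038\right) 3361 = 25619 \cdot 3361 = 86105459$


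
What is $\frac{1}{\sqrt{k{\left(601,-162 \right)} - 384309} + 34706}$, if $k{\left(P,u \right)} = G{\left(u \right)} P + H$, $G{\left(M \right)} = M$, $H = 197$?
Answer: $\frac{2479}{86070565} - \frac{17 i \sqrt{34}}{172141130} \approx 2.8802 \cdot 10^{-5} - 5.7584 \cdot 10^{-7} i$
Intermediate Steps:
$k{\left(P,u \right)} = 197 + P u$ ($k{\left(P,u \right)} = u P + 197 = P u + 197 = 197 + P u$)
$\frac{1}{\sqrt{k{\left(601,-162 \right)} - 384309} + 34706} = \frac{1}{\sqrt{\left(197 + 601 \left(-162\right)\right) - 384309} + 34706} = \frac{1}{\sqrt{\left(197 - 97362\right) - 384309} + 34706} = \frac{1}{\sqrt{-97165 - 384309} + 34706} = \frac{1}{\sqrt{-481474} + 34706} = \frac{1}{119 i \sqrt{34} + 34706} = \frac{1}{34706 + 119 i \sqrt{34}}$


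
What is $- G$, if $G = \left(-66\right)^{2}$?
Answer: $-4356$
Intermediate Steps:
$G = 4356$
$- G = \left(-1\right) 4356 = -4356$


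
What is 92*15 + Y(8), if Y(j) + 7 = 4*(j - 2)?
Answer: 1397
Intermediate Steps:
Y(j) = -15 + 4*j (Y(j) = -7 + 4*(j - 2) = -7 + 4*(-2 + j) = -7 + (-8 + 4*j) = -15 + 4*j)
92*15 + Y(8) = 92*15 + (-15 + 4*8) = 1380 + (-15 + 32) = 1380 + 17 = 1397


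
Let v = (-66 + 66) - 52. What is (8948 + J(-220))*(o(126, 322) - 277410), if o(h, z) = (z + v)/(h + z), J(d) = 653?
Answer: -596603307705/224 ≈ -2.6634e+9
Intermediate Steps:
v = -52 (v = 0 - 52 = -52)
o(h, z) = (-52 + z)/(h + z) (o(h, z) = (z - 52)/(h + z) = (-52 + z)/(h + z))
(8948 + J(-220))*(o(126, 322) - 277410) = (8948 + 653)*((-52 + 322)/(126 + 322) - 277410) = 9601*(270/448 - 277410) = 9601*((1/448)*270 - 277410) = 9601*(135/224 - 277410) = 9601*(-62139705/224) = -596603307705/224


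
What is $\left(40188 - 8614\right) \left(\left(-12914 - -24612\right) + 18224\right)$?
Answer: $944757228$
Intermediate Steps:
$\left(40188 - 8614\right) \left(\left(-12914 - -24612\right) + 18224\right) = 31574 \left(\left(-12914 + 24612\right) + 18224\right) = 31574 \left(11698 + 18224\right) = 31574 \cdot 29922 = 944757228$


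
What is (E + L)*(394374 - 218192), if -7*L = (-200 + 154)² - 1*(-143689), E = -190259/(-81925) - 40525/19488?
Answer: -101015164745946007/27526800 ≈ -3.6697e+9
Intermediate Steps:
E = 13370923/55053600 (E = -190259*(-1/81925) - 40525*1/19488 = 190259/81925 - 40525/19488 = 13370923/55053600 ≈ 0.24287)
L = -145805/7 (L = -((-200 + 154)² - 1*(-143689))/7 = -((-46)² + 143689)/7 = -(2116 + 143689)/7 = -⅐*145805 = -145805/7 ≈ -20829.)
(E + L)*(394374 - 218192) = (13370923/55053600 - 145805/7)*(394374 - 218192) = -1146713793077/55053600*176182 = -101015164745946007/27526800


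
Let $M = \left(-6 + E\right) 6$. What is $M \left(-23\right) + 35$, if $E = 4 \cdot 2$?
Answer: $-241$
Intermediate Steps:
$E = 8$
$M = 12$ ($M = \left(-6 + 8\right) 6 = 2 \cdot 6 = 12$)
$M \left(-23\right) + 35 = 12 \left(-23\right) + 35 = -276 + 35 = -241$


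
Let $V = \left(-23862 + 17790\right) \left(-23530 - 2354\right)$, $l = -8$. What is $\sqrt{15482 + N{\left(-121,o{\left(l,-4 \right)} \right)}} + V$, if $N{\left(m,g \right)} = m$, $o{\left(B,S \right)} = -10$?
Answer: $157167648 + \sqrt{15361} \approx 1.5717 \cdot 10^{8}$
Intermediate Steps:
$V = 157167648$ ($V = \left(-6072\right) \left(-25884\right) = 157167648$)
$\sqrt{15482 + N{\left(-121,o{\left(l,-4 \right)} \right)}} + V = \sqrt{15482 - 121} + 157167648 = \sqrt{15361} + 157167648 = 157167648 + \sqrt{15361}$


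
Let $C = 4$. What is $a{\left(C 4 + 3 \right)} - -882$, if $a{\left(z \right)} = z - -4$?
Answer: $905$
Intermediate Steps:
$a{\left(z \right)} = 4 + z$ ($a{\left(z \right)} = z + 4 = 4 + z$)
$a{\left(C 4 + 3 \right)} - -882 = \left(4 + \left(4 \cdot 4 + 3\right)\right) - -882 = \left(4 + \left(16 + 3\right)\right) + 882 = \left(4 + 19\right) + 882 = 23 + 882 = 905$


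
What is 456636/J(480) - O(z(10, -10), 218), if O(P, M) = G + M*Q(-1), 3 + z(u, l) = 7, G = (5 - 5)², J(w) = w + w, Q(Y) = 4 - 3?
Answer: 20613/80 ≈ 257.66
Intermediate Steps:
Q(Y) = 1
J(w) = 2*w
G = 0 (G = 0² = 0)
z(u, l) = 4 (z(u, l) = -3 + 7 = 4)
O(P, M) = M (O(P, M) = 0 + M*1 = 0 + M = M)
456636/J(480) - O(z(10, -10), 218) = 456636/((2*480)) - 1*218 = 456636/960 - 218 = 456636*(1/960) - 218 = 38053/80 - 218 = 20613/80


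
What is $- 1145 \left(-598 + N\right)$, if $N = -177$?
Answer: $887375$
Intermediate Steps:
$- 1145 \left(-598 + N\right) = - 1145 \left(-598 - 177\right) = \left(-1145\right) \left(-775\right) = 887375$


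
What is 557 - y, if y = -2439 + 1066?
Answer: 1930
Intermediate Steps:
y = -1373
557 - y = 557 - 1*(-1373) = 557 + 1373 = 1930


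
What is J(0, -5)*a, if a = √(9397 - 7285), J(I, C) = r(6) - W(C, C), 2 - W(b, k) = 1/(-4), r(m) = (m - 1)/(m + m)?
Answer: -44*√33/3 ≈ -84.254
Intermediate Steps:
r(m) = (-1 + m)/(2*m) (r(m) = (-1 + m)/((2*m)) = (-1 + m)*(1/(2*m)) = (-1 + m)/(2*m))
W(b, k) = 9/4 (W(b, k) = 2 - 1/(-4) = 2 - 1*(-¼) = 2 + ¼ = 9/4)
J(I, C) = -11/6 (J(I, C) = (½)*(-1 + 6)/6 - 1*9/4 = (½)*(⅙)*5 - 9/4 = 5/12 - 9/4 = -11/6)
a = 8*√33 (a = √2112 = 8*√33 ≈ 45.956)
J(0, -5)*a = -44*√33/3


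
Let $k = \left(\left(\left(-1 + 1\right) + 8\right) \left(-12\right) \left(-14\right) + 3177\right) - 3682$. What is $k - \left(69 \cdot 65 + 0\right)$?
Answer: $-3646$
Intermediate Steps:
$k = 839$ ($k = \left(\left(0 + 8\right) \left(-12\right) \left(-14\right) + 3177\right) - 3682 = \left(8 \left(-12\right) \left(-14\right) + 3177\right) - 3682 = \left(\left(-96\right) \left(-14\right) + 3177\right) - 3682 = \left(1344 + 3177\right) - 3682 = 4521 - 3682 = 839$)
$k - \left(69 \cdot 65 + 0\right) = 839 - \left(69 \cdot 65 + 0\right) = 839 - \left(4485 + 0\right) = 839 - 4485 = -3646$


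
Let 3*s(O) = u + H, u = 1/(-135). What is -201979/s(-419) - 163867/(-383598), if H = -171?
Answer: 7845668228143/2213935857 ≈ 3543.8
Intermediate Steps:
u = -1/135 ≈ -0.0074074
s(O) = -23086/405 (s(O) = (-1/135 - 171)/3 = (1/3)*(-23086/135) = -23086/405)
-201979/s(-419) - 163867/(-383598) = -201979/(-23086/405) - 163867/(-383598) = -201979*(-405/23086) - 163867*(-1/383598) = 81801495/23086 + 163867/383598 = 7845668228143/2213935857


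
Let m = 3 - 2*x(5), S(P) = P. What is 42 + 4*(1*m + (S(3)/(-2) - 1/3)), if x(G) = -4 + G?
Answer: 116/3 ≈ 38.667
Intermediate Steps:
m = 1 (m = 3 - 2*(-4 + 5) = 3 - 2*1 = 3 - 2 = 1)
42 + 4*(1*m + (S(3)/(-2) - 1/3)) = 42 + 4*(1*1 + (3/(-2) - 1/3)) = 42 + 4*(1 + (3*(-½) - 1*⅓)) = 42 + 4*(1 + (-3/2 - ⅓)) = 42 + 4*(1 - 11/6) = 42 + 4*(-⅚) = 42 - 10/3 = 116/3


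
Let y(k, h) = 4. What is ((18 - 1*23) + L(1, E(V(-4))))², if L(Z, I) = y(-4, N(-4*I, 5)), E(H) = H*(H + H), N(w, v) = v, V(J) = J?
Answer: 1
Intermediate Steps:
E(H) = 2*H² (E(H) = H*(2*H) = 2*H²)
L(Z, I) = 4
((18 - 1*23) + L(1, E(V(-4))))² = ((18 - 1*23) + 4)² = ((18 - 23) + 4)² = (-5 + 4)² = (-1)² = 1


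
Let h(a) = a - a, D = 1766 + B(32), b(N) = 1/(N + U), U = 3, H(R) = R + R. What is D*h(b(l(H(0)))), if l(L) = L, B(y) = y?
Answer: 0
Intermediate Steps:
H(R) = 2*R
b(N) = 1/(3 + N) (b(N) = 1/(N + 3) = 1/(3 + N))
D = 1798 (D = 1766 + 32 = 1798)
h(a) = 0
D*h(b(l(H(0)))) = 1798*0 = 0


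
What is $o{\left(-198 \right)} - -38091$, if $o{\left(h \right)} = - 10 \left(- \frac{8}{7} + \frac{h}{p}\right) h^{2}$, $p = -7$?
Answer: $- \frac{74220963}{7} \approx -1.0603 \cdot 10^{7}$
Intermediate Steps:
$o{\left(h \right)} = - 10 h^{2} \left(- \frac{8}{7} - \frac{h}{7}\right)$ ($o{\left(h \right)} = - 10 \left(- \frac{8}{7} + \frac{h}{-7}\right) h^{2} = - 10 \left(\left(-8\right) \frac{1}{7} + h \left(- \frac{1}{7}\right)\right) h^{2} = - 10 \left(- \frac{8}{7} - \frac{h}{7}\right) h^{2} = - 10 h^{2} \left(- \frac{8}{7} - \frac{h}{7}\right)$)
$o{\left(-198 \right)} - -38091 = \frac{10 \left(-198\right)^{2} \left(8 - 198\right)}{7} - -38091 = \frac{10}{7} \cdot 39204 \left(-190\right) + 38091 = - \frac{74487600}{7} + 38091 = - \frac{74220963}{7}$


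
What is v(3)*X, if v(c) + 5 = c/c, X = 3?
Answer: -12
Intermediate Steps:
v(c) = -4 (v(c) = -5 + c/c = -5 + 1 = -4)
v(3)*X = -4*3 = -12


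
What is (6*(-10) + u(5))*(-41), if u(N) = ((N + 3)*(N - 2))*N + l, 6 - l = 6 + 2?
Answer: -2378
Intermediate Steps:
l = -2 (l = 6 - (6 + 2) = 6 - 1*8 = 6 - 8 = -2)
u(N) = -2 + N*(-2 + N)*(3 + N) (u(N) = ((N + 3)*(N - 2))*N - 2 = ((3 + N)*(-2 + N))*N - 2 = ((-2 + N)*(3 + N))*N - 2 = N*(-2 + N)*(3 + N) - 2 = -2 + N*(-2 + N)*(3 + N))
(6*(-10) + u(5))*(-41) = (6*(-10) + (-2 + 5² + 5³ - 6*5))*(-41) = (-60 + (-2 + 25 + 125 - 30))*(-41) = (-60 + 118)*(-41) = 58*(-41) = -2378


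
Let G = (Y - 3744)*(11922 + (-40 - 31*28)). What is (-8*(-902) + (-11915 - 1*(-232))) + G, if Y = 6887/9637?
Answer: -397362536053/9637 ≈ -4.1233e+7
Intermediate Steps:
Y = 6887/9637 (Y = 6887*(1/9637) = 6887/9637 ≈ 0.71464)
G = -397319487574/9637 (G = (6887/9637 - 3744)*(11922 + (-40 - 31*28)) = -36074041*(11922 + (-40 - 868))/9637 = -36074041*(11922 - 908)/9637 = -36074041/9637*11014 = -397319487574/9637 ≈ -4.1229e+7)
(-8*(-902) + (-11915 - 1*(-232))) + G = (-8*(-902) + (-11915 - 1*(-232))) - 397319487574/9637 = (7216 + (-11915 + 232)) - 397319487574/9637 = (7216 - 11683) - 397319487574/9637 = -4467 - 397319487574/9637 = -397362536053/9637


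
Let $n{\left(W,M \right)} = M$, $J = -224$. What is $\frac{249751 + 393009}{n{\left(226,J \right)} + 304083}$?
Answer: $\frac{642760}{303859} \approx 2.1153$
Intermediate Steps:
$\frac{249751 + 393009}{n{\left(226,J \right)} + 304083} = \frac{249751 + 393009}{-224 + 304083} = \frac{642760}{303859}$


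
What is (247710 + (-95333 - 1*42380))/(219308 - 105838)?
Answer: 109997/113470 ≈ 0.96939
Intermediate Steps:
(247710 + (-95333 - 1*42380))/(219308 - 105838) = (247710 + (-95333 - 42380))/113470 = (247710 - 137713)*(1/113470) = 109997*(1/113470) = 109997/113470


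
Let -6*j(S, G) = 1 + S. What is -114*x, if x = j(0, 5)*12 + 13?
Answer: -1254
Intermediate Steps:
j(S, G) = -⅙ - S/6 (j(S, G) = -(1 + S)/6 = -⅙ - S/6)
x = 11 (x = (-⅙ - ⅙*0)*12 + 13 = (-⅙ + 0)*12 + 13 = -⅙*12 + 13 = -2 + 13 = 11)
-114*x = -114*11 = -1254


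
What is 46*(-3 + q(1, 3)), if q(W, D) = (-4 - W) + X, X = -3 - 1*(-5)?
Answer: -276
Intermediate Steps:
X = 2 (X = -3 + 5 = 2)
q(W, D) = -2 - W (q(W, D) = (-4 - W) + 2 = -2 - W)
46*(-3 + q(1, 3)) = 46*(-3 + (-2 - 1*1)) = 46*(-3 + (-2 - 1)) = 46*(-3 - 3) = 46*(-6) = -276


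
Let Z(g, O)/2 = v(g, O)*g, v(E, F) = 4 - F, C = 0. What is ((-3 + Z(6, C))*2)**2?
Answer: 8100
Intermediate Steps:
Z(g, O) = 2*g*(4 - O) (Z(g, O) = 2*((4 - O)*g) = 2*(g*(4 - O)) = 2*g*(4 - O))
((-3 + Z(6, C))*2)**2 = ((-3 + 2*6*(4 - 1*0))*2)**2 = ((-3 + 2*6*(4 + 0))*2)**2 = ((-3 + 2*6*4)*2)**2 = ((-3 + 48)*2)**2 = (45*2)**2 = 90**2 = 8100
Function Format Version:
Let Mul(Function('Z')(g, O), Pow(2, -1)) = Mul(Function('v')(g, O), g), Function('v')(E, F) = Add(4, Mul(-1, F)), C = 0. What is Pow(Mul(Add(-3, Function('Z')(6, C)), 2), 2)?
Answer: 8100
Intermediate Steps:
Function('Z')(g, O) = Mul(2, g, Add(4, Mul(-1, O))) (Function('Z')(g, O) = Mul(2, Mul(Add(4, Mul(-1, O)), g)) = Mul(2, Mul(g, Add(4, Mul(-1, O)))) = Mul(2, g, Add(4, Mul(-1, O))))
Pow(Mul(Add(-3, Function('Z')(6, C)), 2), 2) = Pow(Mul(Add(-3, Mul(2, 6, Add(4, Mul(-1, 0)))), 2), 2) = Pow(Mul(Add(-3, Mul(2, 6, Add(4, 0))), 2), 2) = Pow(Mul(Add(-3, Mul(2, 6, 4)), 2), 2) = Pow(Mul(Add(-3, 48), 2), 2) = Pow(Mul(45, 2), 2) = Pow(90, 2) = 8100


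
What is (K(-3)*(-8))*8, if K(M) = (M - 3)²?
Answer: -2304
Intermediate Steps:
K(M) = (-3 + M)²
(K(-3)*(-8))*8 = ((-3 - 3)²*(-8))*8 = ((-6)²*(-8))*8 = (36*(-8))*8 = -288*8 = -2304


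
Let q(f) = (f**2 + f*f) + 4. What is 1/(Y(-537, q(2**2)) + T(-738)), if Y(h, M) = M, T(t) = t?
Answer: -1/702 ≈ -0.0014245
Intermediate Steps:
q(f) = 4 + 2*f**2 (q(f) = (f**2 + f**2) + 4 = 2*f**2 + 4 = 4 + 2*f**2)
1/(Y(-537, q(2**2)) + T(-738)) = 1/((4 + 2*(2**2)**2) - 738) = 1/((4 + 2*4**2) - 738) = 1/((4 + 2*16) - 738) = 1/((4 + 32) - 738) = 1/(36 - 738) = 1/(-702) = -1/702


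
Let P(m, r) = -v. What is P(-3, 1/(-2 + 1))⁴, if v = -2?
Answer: 16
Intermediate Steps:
P(m, r) = 2 (P(m, r) = -1*(-2) = 2)
P(-3, 1/(-2 + 1))⁴ = 2⁴ = 16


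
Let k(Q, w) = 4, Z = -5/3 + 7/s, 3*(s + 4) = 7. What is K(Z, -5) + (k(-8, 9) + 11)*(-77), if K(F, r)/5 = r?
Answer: -1180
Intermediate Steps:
s = -5/3 (s = -4 + (⅓)*7 = -4 + 7/3 = -5/3 ≈ -1.6667)
Z = -88/15 (Z = -5/3 + 7/(-5/3) = -5*⅓ + 7*(-⅗) = -5/3 - 21/5 = -88/15 ≈ -5.8667)
K(F, r) = 5*r
K(Z, -5) + (k(-8, 9) + 11)*(-77) = 5*(-5) + (4 + 11)*(-77) = -25 + 15*(-77) = -25 - 1155 = -1180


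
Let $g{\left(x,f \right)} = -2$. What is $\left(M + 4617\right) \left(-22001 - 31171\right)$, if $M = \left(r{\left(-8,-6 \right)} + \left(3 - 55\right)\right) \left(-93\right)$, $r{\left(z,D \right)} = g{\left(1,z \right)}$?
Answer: $-512524908$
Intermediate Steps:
$r{\left(z,D \right)} = -2$
$M = 5022$ ($M = \left(-2 + \left(3 - 55\right)\right) \left(-93\right) = \left(-2 - 52\right) \left(-93\right) = \left(-54\right) \left(-93\right) = 5022$)
$\left(M + 4617\right) \left(-22001 - 31171\right) = \left(5022 + 4617\right) \left(-22001 - 31171\right) = 9639 \left(-53172\right) = -512524908$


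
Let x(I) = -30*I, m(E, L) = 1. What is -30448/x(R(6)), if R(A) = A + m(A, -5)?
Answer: 15224/105 ≈ 144.99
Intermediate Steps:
R(A) = 1 + A (R(A) = A + 1 = 1 + A)
-30448/x(R(6)) = -30448*(-1/(30*(1 + 6))) = -30448/((-30*7)) = -30448/(-210) = -30448*(-1/210) = 15224/105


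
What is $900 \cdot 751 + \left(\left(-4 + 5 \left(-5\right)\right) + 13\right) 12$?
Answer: $675708$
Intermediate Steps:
$900 \cdot 751 + \left(\left(-4 + 5 \left(-5\right)\right) + 13\right) 12 = 675900 + \left(\left(-4 - 25\right) + 13\right) 12 = 675900 + \left(-29 + 13\right) 12 = 675900 - 192 = 675708$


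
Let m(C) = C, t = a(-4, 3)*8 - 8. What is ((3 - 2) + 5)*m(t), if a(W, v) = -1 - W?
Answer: 96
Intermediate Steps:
t = 16 (t = (-1 - 1*(-4))*8 - 8 = (-1 + 4)*8 - 8 = 3*8 - 8 = 24 - 8 = 16)
((3 - 2) + 5)*m(t) = ((3 - 2) + 5)*16 = (1 + 5)*16 = 6*16 = 96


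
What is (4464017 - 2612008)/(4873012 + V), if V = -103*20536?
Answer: 1852009/2757804 ≈ 0.67155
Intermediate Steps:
V = -2115208
(4464017 - 2612008)/(4873012 + V) = (4464017 - 2612008)/(4873012 - 2115208) = 1852009/2757804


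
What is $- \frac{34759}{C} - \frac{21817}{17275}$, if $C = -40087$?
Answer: $- \frac{274116354}{692502925} \approx -0.39583$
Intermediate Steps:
$- \frac{34759}{C} - \frac{21817}{17275} = - \frac{34759}{-40087} - \frac{21817}{17275} = \left(-34759\right) \left(- \frac{1}{40087}\right) - \frac{21817}{17275} = \frac{34759}{40087} - \frac{21817}{17275} = - \frac{274116354}{692502925}$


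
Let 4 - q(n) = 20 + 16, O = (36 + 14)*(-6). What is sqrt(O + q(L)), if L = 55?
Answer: 2*I*sqrt(83) ≈ 18.221*I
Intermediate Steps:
O = -300 (O = 50*(-6) = -300)
q(n) = -32 (q(n) = 4 - (20 + 16) = 4 - 1*36 = 4 - 36 = -32)
sqrt(O + q(L)) = sqrt(-300 - 32) = sqrt(-332) = 2*I*sqrt(83)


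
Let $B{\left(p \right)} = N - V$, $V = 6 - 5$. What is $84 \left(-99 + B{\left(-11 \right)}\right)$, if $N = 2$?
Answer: $-8232$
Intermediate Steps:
$V = 1$ ($V = 6 - 5 = 1$)
$B{\left(p \right)} = 1$ ($B{\left(p \right)} = 2 - 1 = 1$)
$84 \left(-99 + B{\left(-11 \right)}\right) = 84 \left(-99 + 1\right) = 84 \left(-98\right) = -8232$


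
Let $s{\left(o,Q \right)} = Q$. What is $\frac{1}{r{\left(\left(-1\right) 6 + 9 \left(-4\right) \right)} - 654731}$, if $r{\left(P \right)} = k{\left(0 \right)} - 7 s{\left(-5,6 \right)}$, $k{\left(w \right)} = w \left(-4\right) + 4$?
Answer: $- \frac{1}{654769} \approx -1.5273 \cdot 10^{-6}$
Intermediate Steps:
$k{\left(w \right)} = 4 - 4 w$ ($k{\left(w \right)} = - 4 w + 4 = 4 - 4 w$)
$r{\left(P \right)} = -38$ ($r{\left(P \right)} = \left(4 - 0\right) - 42 = \left(4 + 0\right) - 42 = 4 - 42 = -38$)
$\frac{1}{r{\left(\left(-1\right) 6 + 9 \left(-4\right) \right)} - 654731} = \frac{1}{-38 - 654731} = \frac{1}{-654769} = - \frac{1}{654769}$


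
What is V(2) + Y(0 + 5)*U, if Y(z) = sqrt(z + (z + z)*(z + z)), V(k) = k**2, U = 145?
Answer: 4 + 145*sqrt(105) ≈ 1489.8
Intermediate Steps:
Y(z) = sqrt(z + 4*z**2) (Y(z) = sqrt(z + (2*z)*(2*z)) = sqrt(z + 4*z**2))
V(2) + Y(0 + 5)*U = 2**2 + sqrt((0 + 5)*(1 + 4*(0 + 5)))*145 = 4 + sqrt(5*(1 + 4*5))*145 = 4 + sqrt(5*(1 + 20))*145 = 4 + sqrt(5*21)*145 = 4 + sqrt(105)*145 = 4 + 145*sqrt(105)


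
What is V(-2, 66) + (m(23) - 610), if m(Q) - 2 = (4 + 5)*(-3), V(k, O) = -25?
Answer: -660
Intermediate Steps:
m(Q) = -25 (m(Q) = 2 + (4 + 5)*(-3) = 2 + 9*(-3) = 2 - 27 = -25)
V(-2, 66) + (m(23) - 610) = -25 + (-25 - 610) = -25 - 635 = -660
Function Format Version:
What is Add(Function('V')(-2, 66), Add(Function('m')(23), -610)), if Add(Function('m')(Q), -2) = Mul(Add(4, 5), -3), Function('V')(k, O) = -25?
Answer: -660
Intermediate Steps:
Function('m')(Q) = -25 (Function('m')(Q) = Add(2, Mul(Add(4, 5), -3)) = Add(2, Mul(9, -3)) = Add(2, -27) = -25)
Add(Function('V')(-2, 66), Add(Function('m')(23), -610)) = Add(-25, Add(-25, -610)) = Add(-25, -635) = -660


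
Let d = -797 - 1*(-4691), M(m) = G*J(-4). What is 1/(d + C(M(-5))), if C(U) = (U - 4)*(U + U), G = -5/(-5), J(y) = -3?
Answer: 1/3936 ≈ 0.00025406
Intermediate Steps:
G = 1 (G = -5*(-⅕) = 1)
M(m) = -3 (M(m) = 1*(-3) = -3)
d = 3894 (d = -797 + 4691 = 3894)
C(U) = 2*U*(-4 + U) (C(U) = (-4 + U)*(2*U) = 2*U*(-4 + U))
1/(d + C(M(-5))) = 1/(3894 + 2*(-3)*(-4 - 3)) = 1/(3894 + 2*(-3)*(-7)) = 1/(3894 + 42) = 1/3936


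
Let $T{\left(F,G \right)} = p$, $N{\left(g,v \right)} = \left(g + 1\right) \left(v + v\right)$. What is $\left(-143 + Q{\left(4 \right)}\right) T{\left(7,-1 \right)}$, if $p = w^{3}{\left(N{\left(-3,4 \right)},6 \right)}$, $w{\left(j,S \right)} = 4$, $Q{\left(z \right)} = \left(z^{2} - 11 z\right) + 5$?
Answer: $-10624$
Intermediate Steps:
$Q{\left(z \right)} = 5 + z^{2} - 11 z$
$N{\left(g,v \right)} = 2 v \left(1 + g\right)$ ($N{\left(g,v \right)} = \left(1 + g\right) 2 v = 2 v \left(1 + g\right)$)
$p = 64$ ($p = 4^{3} = 64$)
$T{\left(F,G \right)} = 64$
$\left(-143 + Q{\left(4 \right)}\right) T{\left(7,-1 \right)} = \left(-143 + \left(5 + 4^{2} - 44\right)\right) 64 = \left(-143 + \left(5 + 16 - 44\right)\right) 64 = \left(-143 - 23\right) 64 = \left(-166\right) 64 = -10624$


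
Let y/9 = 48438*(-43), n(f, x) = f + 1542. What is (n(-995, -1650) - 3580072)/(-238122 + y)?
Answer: 397725/2109292 ≈ 0.18856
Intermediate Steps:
n(f, x) = 1542 + f
y = -18745506 (y = 9*(48438*(-43)) = 9*(-2082834) = -18745506)
(n(-995, -1650) - 3580072)/(-238122 + y) = ((1542 - 995) - 3580072)/(-238122 - 18745506) = (547 - 3580072)/(-18983628) = -3579525*(-1/18983628) = 397725/2109292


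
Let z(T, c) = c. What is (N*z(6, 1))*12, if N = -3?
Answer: -36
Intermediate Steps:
(N*z(6, 1))*12 = -3*1*12 = -3*12 = -36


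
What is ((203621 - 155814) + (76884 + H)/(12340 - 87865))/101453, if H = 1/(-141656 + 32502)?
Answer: 3427005429781/7272729630870 ≈ 0.47121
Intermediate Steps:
H = -1/109154 (H = 1/(-109154) = -1/109154 ≈ -9.1614e-6)
((203621 - 155814) + (76884 + H)/(12340 - 87865))/101453 = ((203621 - 155814) + (76884 - 1/109154)/(12340 - 87865))/101453 = (47807 + (8392196135/109154)/(-75525))*(1/101453) = (47807 + (8392196135/109154)*(-1/75525))*(1/101453) = (47807 - 1678439227/1648771170)*(1/101453) = (78821124884963/1648771170)*(1/101453) = 3427005429781/7272729630870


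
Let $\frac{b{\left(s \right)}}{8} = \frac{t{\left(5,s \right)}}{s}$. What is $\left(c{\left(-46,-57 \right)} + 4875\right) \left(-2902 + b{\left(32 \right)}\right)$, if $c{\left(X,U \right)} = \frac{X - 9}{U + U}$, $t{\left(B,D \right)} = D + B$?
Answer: $- \frac{112828415}{8} \approx -1.4104 \cdot 10^{7}$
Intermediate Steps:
$t{\left(B,D \right)} = B + D$
$c{\left(X,U \right)} = \frac{-9 + X}{2 U}$
$b{\left(s \right)} = \frac{8 \left(5 + s\right)}{s}$ ($b{\left(s \right)} = 8 \frac{5 + s}{s} = \frac{8 \left(5 + s\right)}{s}$)
$\left(c{\left(-46,-57 \right)} + 4875\right) \left(-2902 + b{\left(32 \right)}\right) = \left(\frac{-9 - 46}{2 \left(-57\right)} + 4875\right) \left(-2902 + \left(8 + \frac{40}{32}\right)\right) = \left(\frac{1}{2} \left(- \frac{1}{57}\right) \left(-55\right) + 4875\right) \left(-2902 + \left(8 + 40 \cdot \frac{1}{32}\right)\right) = \left(\frac{55}{114} + 4875\right) \left(-2902 + \left(8 + \frac{5}{4}\right)\right) = \frac{555805 \left(-2902 + \frac{37}{4}\right)}{114} = \frac{555805}{114} \left(- \frac{11571}{4}\right) = - \frac{112828415}{8}$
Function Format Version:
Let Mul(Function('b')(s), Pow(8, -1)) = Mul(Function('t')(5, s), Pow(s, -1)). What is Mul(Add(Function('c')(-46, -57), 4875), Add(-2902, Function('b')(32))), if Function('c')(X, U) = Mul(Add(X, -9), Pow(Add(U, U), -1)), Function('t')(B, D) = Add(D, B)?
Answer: Rational(-112828415, 8) ≈ -1.4104e+7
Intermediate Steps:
Function('t')(B, D) = Add(B, D)
Function('c')(X, U) = Mul(Rational(1, 2), Pow(U, -1), Add(-9, X)) (Function('c')(X, U) = Mul(Add(-9, X), Pow(Mul(2, U), -1)) = Mul(Add(-9, X), Mul(Rational(1, 2), Pow(U, -1))) = Mul(Rational(1, 2), Pow(U, -1), Add(-9, X)))
Function('b')(s) = Mul(8, Pow(s, -1), Add(5, s)) (Function('b')(s) = Mul(8, Mul(Add(5, s), Pow(s, -1))) = Mul(8, Mul(Pow(s, -1), Add(5, s))) = Mul(8, Pow(s, -1), Add(5, s)))
Mul(Add(Function('c')(-46, -57), 4875), Add(-2902, Function('b')(32))) = Mul(Add(Mul(Rational(1, 2), Pow(-57, -1), Add(-9, -46)), 4875), Add(-2902, Add(8, Mul(40, Pow(32, -1))))) = Mul(Add(Mul(Rational(1, 2), Rational(-1, 57), -55), 4875), Add(-2902, Add(8, Mul(40, Rational(1, 32))))) = Mul(Add(Rational(55, 114), 4875), Add(-2902, Add(8, Rational(5, 4)))) = Mul(Rational(555805, 114), Add(-2902, Rational(37, 4))) = Mul(Rational(555805, 114), Rational(-11571, 4)) = Rational(-112828415, 8)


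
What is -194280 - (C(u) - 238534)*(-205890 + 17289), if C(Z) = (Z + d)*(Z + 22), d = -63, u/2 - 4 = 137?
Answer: -32431645038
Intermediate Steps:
u = 282 (u = 8 + 2*137 = 8 + 274 = 282)
C(Z) = (-63 + Z)*(22 + Z) (C(Z) = (Z - 63)*(Z + 22) = (-63 + Z)*(22 + Z))
-194280 - (C(u) - 238534)*(-205890 + 17289) = -194280 - ((-1386 + 282² - 41*282) - 238534)*(-205890 + 17289) = -194280 - ((-1386 + 79524 - 11562) - 238534)*(-188601) = -194280 - (66576 - 238534)*(-188601) = -194280 - (-171958)*(-188601) = -194280 - 1*32431450758 = -194280 - 32431450758 = -32431645038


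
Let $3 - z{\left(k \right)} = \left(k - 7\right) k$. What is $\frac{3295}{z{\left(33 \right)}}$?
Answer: $- \frac{659}{171} \approx -3.8538$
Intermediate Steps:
$z{\left(k \right)} = 3 - k \left(-7 + k\right)$ ($z{\left(k \right)} = 3 - \left(k - 7\right) k = 3 - \left(-7 + k\right) k = 3 - k \left(-7 + k\right)$)
$\frac{3295}{z{\left(33 \right)}} = \frac{3295}{3 - 33^{2} + 7 \cdot 33} = \frac{3295}{3 - 1089 + 231} = \frac{3295}{-855} = 3295 \left(- \frac{1}{855}\right) = - \frac{659}{171}$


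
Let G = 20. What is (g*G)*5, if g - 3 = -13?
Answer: -1000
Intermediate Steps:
g = -10 (g = 3 - 13 = -10)
(g*G)*5 = -10*20*5 = -200*5 = -1000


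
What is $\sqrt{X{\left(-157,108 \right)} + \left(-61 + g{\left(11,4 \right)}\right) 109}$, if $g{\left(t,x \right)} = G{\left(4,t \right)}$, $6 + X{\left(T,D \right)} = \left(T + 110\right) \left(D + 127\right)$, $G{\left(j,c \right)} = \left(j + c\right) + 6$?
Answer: $i \sqrt{15411} \approx 124.14 i$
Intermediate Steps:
$G{\left(j,c \right)} = 6 + c + j$ ($G{\left(j,c \right)} = \left(c + j\right) + 6 = 6 + c + j$)
$X{\left(T,D \right)} = -6 + \left(110 + T\right) \left(127 + D\right)$ ($X{\left(T,D \right)} = -6 + \left(T + 110\right) \left(D + 127\right) = -6 + \left(110 + T\right) \left(127 + D\right)$)
$g{\left(t,x \right)} = 10 + t$ ($g{\left(t,x \right)} = 6 + t + 4 = 10 + t$)
$\sqrt{X{\left(-157,108 \right)} + \left(-61 + g{\left(11,4 \right)}\right) 109} = \sqrt{\left(13964 + 110 \cdot 108 + 127 \left(-157\right) + 108 \left(-157\right)\right) + \left(-61 + \left(10 + 11\right)\right) 109} = \sqrt{\left(13964 + 11880 - 19939 - 16956\right) + \left(-61 + 21\right) 109} = \sqrt{-11051 - 4360} = \sqrt{-15411} = i \sqrt{15411}$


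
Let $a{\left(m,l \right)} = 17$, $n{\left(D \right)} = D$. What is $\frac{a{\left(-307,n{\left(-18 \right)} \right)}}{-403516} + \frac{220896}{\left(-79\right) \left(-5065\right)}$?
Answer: $\frac{89128268041}{161460874660} \approx 0.55201$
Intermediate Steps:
$\frac{a{\left(-307,n{\left(-18 \right)} \right)}}{-403516} + \frac{220896}{\left(-79\right) \left(-5065\right)} = \frac{17}{-403516} + \frac{220896}{\left(-79\right) \left(-5065\right)} = 17 \left(- \frac{1}{403516}\right) + \frac{220896}{400135} = - \frac{17}{403516} + 220896 \cdot \frac{1}{400135} = - \frac{17}{403516} + \frac{220896}{400135} = \frac{89128268041}{161460874660}$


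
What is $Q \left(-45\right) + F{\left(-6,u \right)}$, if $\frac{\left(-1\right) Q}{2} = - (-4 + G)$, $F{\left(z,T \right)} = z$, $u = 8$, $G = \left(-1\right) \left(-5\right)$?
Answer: $-96$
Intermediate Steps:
$G = 5$
$Q = 2$ ($Q = - 2 \left(- (-4 + 5)\right) = - 2 \left(\left(-1\right) 1\right) = \left(-2\right) \left(-1\right) = 2$)
$Q \left(-45\right) + F{\left(-6,u \right)} = 2 \left(-45\right) - 6 = -90 - 6 = -96$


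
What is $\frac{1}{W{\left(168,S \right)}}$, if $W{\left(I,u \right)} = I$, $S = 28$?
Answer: $\frac{1}{168} \approx 0.0059524$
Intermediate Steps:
$\frac{1}{W{\left(168,S \right)}} = \frac{1}{168}$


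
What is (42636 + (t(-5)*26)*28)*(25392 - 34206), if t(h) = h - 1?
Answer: -337294152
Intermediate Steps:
t(h) = -1 + h
(42636 + (t(-5)*26)*28)*(25392 - 34206) = (42636 + ((-1 - 5)*26)*28)*(25392 - 34206) = (42636 - 6*26*28)*(-8814) = (42636 - 156*28)*(-8814) = (42636 - 4368)*(-8814) = 38268*(-8814) = -337294152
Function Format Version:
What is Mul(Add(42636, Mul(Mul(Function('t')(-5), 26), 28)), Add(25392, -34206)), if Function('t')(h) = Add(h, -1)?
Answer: -337294152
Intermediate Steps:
Function('t')(h) = Add(-1, h)
Mul(Add(42636, Mul(Mul(Function('t')(-5), 26), 28)), Add(25392, -34206)) = Mul(Add(42636, Mul(Mul(Add(-1, -5), 26), 28)), Add(25392, -34206)) = Mul(Add(42636, Mul(Mul(-6, 26), 28)), -8814) = Mul(Add(42636, Mul(-156, 28)), -8814) = Mul(Add(42636, -4368), -8814) = Mul(38268, -8814) = -337294152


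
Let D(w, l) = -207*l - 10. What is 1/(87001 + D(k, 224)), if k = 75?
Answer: 1/40623 ≈ 2.4617e-5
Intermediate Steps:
D(w, l) = -10 - 207*l
1/(87001 + D(k, 224)) = 1/(87001 + (-10 - 207*224)) = 1/(87001 + (-10 - 46368)) = 1/(87001 - 46378) = 1/40623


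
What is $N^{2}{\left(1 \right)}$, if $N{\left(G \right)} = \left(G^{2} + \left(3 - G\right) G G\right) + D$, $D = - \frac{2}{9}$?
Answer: $\frac{625}{81} \approx 7.716$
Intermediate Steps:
$D = - \frac{2}{9}$ ($D = \left(-2\right) \frac{1}{9} = - \frac{2}{9} \approx -0.22222$)
$N{\left(G \right)} = - \frac{2}{9} + G^{2} + G^{2} \left(3 - G\right)$ ($N{\left(G \right)} = \left(G^{2} + \left(3 - G\right) G G\right) - \frac{2}{9} = \left(G^{2} + G \left(3 - G\right) G\right) - \frac{2}{9} = \left(G^{2} + G^{2} \left(3 - G\right)\right) - \frac{2}{9} = - \frac{2}{9} + G^{2} + G^{2} \left(3 - G\right)$)
$N^{2}{\left(1 \right)} = \left(- \frac{2}{9} - 1^{3} + 4 \cdot 1^{2}\right)^{2} = \left(- \frac{2}{9} - 1 + 4 \cdot 1\right)^{2} = \left(- \frac{2}{9} - 1 + 4\right)^{2} = \left(\frac{25}{9}\right)^{2} = \frac{625}{81}$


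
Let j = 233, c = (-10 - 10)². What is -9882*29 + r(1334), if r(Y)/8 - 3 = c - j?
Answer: -285218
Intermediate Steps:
c = 400 (c = (-20)² = 400)
r(Y) = 1360 (r(Y) = 24 + 8*(400 - 1*233) = 24 + 8*(400 - 233) = 24 + 8*167 = 24 + 1336 = 1360)
-9882*29 + r(1334) = -9882*29 + 1360 = -286578 + 1360 = -285218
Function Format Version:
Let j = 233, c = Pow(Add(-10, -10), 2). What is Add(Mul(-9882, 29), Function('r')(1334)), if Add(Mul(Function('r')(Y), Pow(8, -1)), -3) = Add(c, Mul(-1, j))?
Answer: -285218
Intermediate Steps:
c = 400 (c = Pow(-20, 2) = 400)
Function('r')(Y) = 1360 (Function('r')(Y) = Add(24, Mul(8, Add(400, Mul(-1, 233)))) = Add(24, Mul(8, Add(400, -233))) = Add(24, Mul(8, 167)) = Add(24, 1336) = 1360)
Add(Mul(-9882, 29), Function('r')(1334)) = Add(Mul(-9882, 29), 1360) = Add(-286578, 1360) = -285218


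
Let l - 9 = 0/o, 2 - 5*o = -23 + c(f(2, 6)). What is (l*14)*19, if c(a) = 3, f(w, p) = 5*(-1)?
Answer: 2394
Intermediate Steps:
f(w, p) = -5
o = 22/5 (o = ⅖ - (-23 + 3)/5 = ⅖ - ⅕*(-20) = ⅖ + 4 = 22/5 ≈ 4.4000)
l = 9 (l = 9 + 0/(22/5) = 9 + 0*(5/22) = 9 + 0 = 9)
(l*14)*19 = (9*14)*19 = 126*19 = 2394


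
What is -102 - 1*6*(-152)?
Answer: 810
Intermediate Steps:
-102 - 1*6*(-152) = -102 - 6*(-152) = -102 + 912 = 810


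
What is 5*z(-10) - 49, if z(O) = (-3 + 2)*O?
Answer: 1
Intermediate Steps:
z(O) = -O
5*z(-10) - 49 = 5*(-1*(-10)) - 49 = 5*10 - 49 = 50 - 49 = 1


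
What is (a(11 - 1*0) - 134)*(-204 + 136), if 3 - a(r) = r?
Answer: 9656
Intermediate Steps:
a(r) = 3 - r
(a(11 - 1*0) - 134)*(-204 + 136) = ((3 - (11 - 1*0)) - 134)*(-204 + 136) = ((3 - (11 + 0)) - 134)*(-68) = ((3 - 1*11) - 134)*(-68) = ((3 - 11) - 134)*(-68) = (-8 - 134)*(-68) = -142*(-68) = 9656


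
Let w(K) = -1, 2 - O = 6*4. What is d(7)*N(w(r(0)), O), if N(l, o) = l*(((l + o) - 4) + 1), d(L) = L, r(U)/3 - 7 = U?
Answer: 182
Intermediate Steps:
r(U) = 21 + 3*U
O = -22 (O = 2 - 6*4 = 2 - 1*24 = 2 - 24 = -22)
N(l, o) = l*(-3 + l + o) (N(l, o) = l*((-4 + l + o) + 1) = l*(-3 + l + o))
d(7)*N(w(r(0)), O) = 7*(-(-3 - 1 - 22)) = 7*(-1*(-26)) = 7*26 = 182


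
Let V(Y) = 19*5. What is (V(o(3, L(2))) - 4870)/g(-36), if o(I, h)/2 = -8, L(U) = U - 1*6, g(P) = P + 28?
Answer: 4775/8 ≈ 596.88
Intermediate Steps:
g(P) = 28 + P
L(U) = -6 + U (L(U) = U - 6 = -6 + U)
o(I, h) = -16 (o(I, h) = 2*(-8) = -16)
V(Y) = 95
(V(o(3, L(2))) - 4870)/g(-36) = (95 - 4870)/(28 - 36) = -4775/(-8) = -4775*(-⅛) = 4775/8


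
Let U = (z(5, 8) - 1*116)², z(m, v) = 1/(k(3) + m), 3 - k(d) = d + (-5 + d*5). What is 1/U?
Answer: 25/337561 ≈ 7.4061e-5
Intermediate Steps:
k(d) = 8 - 6*d (k(d) = 3 - (d + (-5 + d*5)) = 3 - (d + (-5 + 5*d)) = 3 - (-5 + 6*d) = 3 + (5 - 6*d) = 8 - 6*d)
z(m, v) = 1/(-10 + m) (z(m, v) = 1/((8 - 6*3) + m) = 1/((8 - 18) + m) = 1/(-10 + m))
U = 337561/25 (U = (1/(-10 + 5) - 1*116)² = (1/(-5) - 116)² = (-⅕ - 116)² = (-581/5)² = 337561/25 ≈ 13502.)
1/U = 1/(337561/25) = 25/337561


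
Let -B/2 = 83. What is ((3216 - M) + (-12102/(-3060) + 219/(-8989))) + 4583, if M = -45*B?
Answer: 1526283433/4584390 ≈ 332.93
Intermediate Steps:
B = -166 (B = -2*83 = -166)
M = 7470 (M = -45*(-166) = 7470)
((3216 - M) + (-12102/(-3060) + 219/(-8989))) + 4583 = ((3216 - 1*7470) + (-12102/(-3060) + 219/(-8989))) + 4583 = ((3216 - 7470) + (-12102*(-1/3060) + 219*(-1/8989))) + 4583 = (-4254 + (2017/510 - 219/8989)) + 4583 = (-4254 + 18019123/4584390) + 4583 = -19483975937/4584390 + 4583 = 1526283433/4584390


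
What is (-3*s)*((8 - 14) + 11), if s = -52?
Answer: 780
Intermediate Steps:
(-3*s)*((8 - 14) + 11) = (-3*(-52))*((8 - 14) + 11) = 156*(-6 + 11) = 156*5 = 780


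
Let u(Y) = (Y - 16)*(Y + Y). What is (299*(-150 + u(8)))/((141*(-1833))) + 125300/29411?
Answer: 2679143234/584720091 ≈ 4.5819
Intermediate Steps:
u(Y) = 2*Y*(-16 + Y) (u(Y) = (-16 + Y)*(2*Y) = 2*Y*(-16 + Y))
(299*(-150 + u(8)))/((141*(-1833))) + 125300/29411 = (299*(-150 + 2*8*(-16 + 8)))/((141*(-1833))) + 125300/29411 = (299*(-150 + 2*8*(-8)))/(-258453) + 125300*(1/29411) = (299*(-150 - 128))*(-1/258453) + 125300/29411 = (299*(-278))*(-1/258453) + 125300/29411 = -83122*(-1/258453) + 125300/29411 = 6394/19881 + 125300/29411 = 2679143234/584720091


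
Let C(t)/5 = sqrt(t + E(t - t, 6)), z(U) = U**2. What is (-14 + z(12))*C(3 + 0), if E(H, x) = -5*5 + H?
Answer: 650*I*sqrt(22) ≈ 3048.8*I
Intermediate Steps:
E(H, x) = -25 + H
C(t) = 5*sqrt(-25 + t) (C(t) = 5*sqrt(t + (-25 + (t - t))) = 5*sqrt(t + (-25 + 0)) = 5*sqrt(t - 25) = 5*sqrt(-25 + t))
(-14 + z(12))*C(3 + 0) = (-14 + 12**2)*(5*sqrt(-25 + (3 + 0))) = (-14 + 144)*(5*sqrt(-25 + 3)) = 130*(5*sqrt(-22)) = 130*(5*(I*sqrt(22))) = 130*(5*I*sqrt(22)) = 650*I*sqrt(22)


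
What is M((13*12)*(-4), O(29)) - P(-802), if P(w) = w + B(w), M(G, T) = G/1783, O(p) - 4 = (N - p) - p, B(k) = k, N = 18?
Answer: 2859308/1783 ≈ 1603.7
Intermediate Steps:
O(p) = 22 - 2*p (O(p) = 4 + ((18 - p) - p) = 4 + (18 - 2*p) = 22 - 2*p)
M(G, T) = G/1783 (M(G, T) = G*(1/1783) = G/1783)
P(w) = 2*w (P(w) = w + w = 2*w)
M((13*12)*(-4), O(29)) - P(-802) = ((13*12)*(-4))/1783 - 2*(-802) = (156*(-4))/1783 - 1*(-1604) = (1/1783)*(-624) + 1604 = -624/1783 + 1604 = 2859308/1783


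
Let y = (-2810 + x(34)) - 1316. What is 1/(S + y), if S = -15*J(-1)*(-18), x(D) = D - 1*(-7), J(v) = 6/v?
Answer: -1/5705 ≈ -0.00017528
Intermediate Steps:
x(D) = 7 + D (x(D) = D + 7 = 7 + D)
S = -1620 (S = -90/(-1)*(-18) = -90*(-1)*(-18) = -15*(-6)*(-18) = 90*(-18) = -1620)
y = -4085 (y = (-2810 + (7 + 34)) - 1316 = (-2810 + 41) - 1316 = -2769 - 1316 = -4085)
1/(S + y) = 1/(-1620 - 4085) = 1/(-5705) = -1/5705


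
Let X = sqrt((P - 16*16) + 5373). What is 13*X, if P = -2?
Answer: 13*sqrt(5115) ≈ 929.75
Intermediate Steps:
X = sqrt(5115) (X = sqrt((-2 - 16*16) + 5373) = sqrt((-2 - 256) + 5373) = sqrt(-258 + 5373) = sqrt(5115) ≈ 71.519)
13*X = 13*sqrt(5115)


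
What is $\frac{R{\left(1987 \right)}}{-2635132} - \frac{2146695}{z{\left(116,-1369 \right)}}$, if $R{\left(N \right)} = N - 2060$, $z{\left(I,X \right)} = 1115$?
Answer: $- \frac{1131364921469}{587634436} \approx -1925.3$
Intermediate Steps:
$R{\left(N \right)} = -2060 + N$
$\frac{R{\left(1987 \right)}}{-2635132} - \frac{2146695}{z{\left(116,-1369 \right)}} = \frac{-2060 + 1987}{-2635132} - \frac{2146695}{1115} = \left(-73\right) \left(- \frac{1}{2635132}\right) - \frac{429339}{223} = \frac{73}{2635132} - \frac{429339}{223} = - \frac{1131364921469}{587634436}$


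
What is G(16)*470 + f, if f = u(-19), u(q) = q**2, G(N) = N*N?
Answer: 120681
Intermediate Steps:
G(N) = N**2
f = 361 (f = (-19)**2 = 361)
G(16)*470 + f = 16**2*470 + 361 = 256*470 + 361 = 120320 + 361 = 120681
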